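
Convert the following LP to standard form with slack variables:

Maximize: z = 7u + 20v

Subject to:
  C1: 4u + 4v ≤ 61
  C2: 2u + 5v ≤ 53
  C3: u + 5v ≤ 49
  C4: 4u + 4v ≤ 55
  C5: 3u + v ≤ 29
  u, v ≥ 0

max z = 7u + 20v

s.t.
  4u + 4v + s1 = 61
  2u + 5v + s2 = 53
  u + 5v + s3 = 49
  4u + 4v + s4 = 55
  3u + v + s5 = 29
  u, v, s1, s2, s3, s4, s5 ≥ 0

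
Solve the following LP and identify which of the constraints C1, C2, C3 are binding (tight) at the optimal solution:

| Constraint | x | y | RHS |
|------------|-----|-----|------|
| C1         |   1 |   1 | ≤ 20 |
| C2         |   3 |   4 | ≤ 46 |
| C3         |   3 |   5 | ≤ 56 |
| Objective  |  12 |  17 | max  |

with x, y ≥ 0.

At x = 2, y = 10, compute slack b - a·x for each constraint:
  C1: 20 − 12 = 8  (slack)
  C2: 46 − 46 = 0  (binding)
  C3: 56 − 56 = 0  (binding)

Optimal: x = 2, y = 10
Binding: C2, C3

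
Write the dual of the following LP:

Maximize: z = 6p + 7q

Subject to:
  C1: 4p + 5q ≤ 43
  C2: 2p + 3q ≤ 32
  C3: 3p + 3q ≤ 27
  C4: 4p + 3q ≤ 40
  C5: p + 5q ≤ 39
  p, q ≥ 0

Primal max cᵀx s.t. Ax ≤ b, x ≥ 0  →  Dual min bᵀy s.t. Aᵀy ≥ c, y ≥ 0.

Minimize: z = 43y1 + 32y2 + 27y3 + 40y4 + 39y5

Subject to:
  4y1 + 2y2 + 3y3 + 4y4 + y5 ≥ 6
  5y1 + 3y2 + 3y3 + 3y4 + 5y5 ≥ 7
  y1, y2, y3, y4, y5 ≥ 0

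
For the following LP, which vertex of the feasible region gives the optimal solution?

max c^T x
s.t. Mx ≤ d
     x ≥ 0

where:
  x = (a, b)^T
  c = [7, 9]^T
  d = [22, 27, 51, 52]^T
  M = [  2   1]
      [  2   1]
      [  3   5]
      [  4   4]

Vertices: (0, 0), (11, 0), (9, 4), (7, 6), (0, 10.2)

Evaluate the objective at each vertex of the feasible region:
  z(0, 0) = 0
  z(11, 0) = 77
  z(9, 4) = 99
  z(7, 6) = 103  ←
  z(0, 10.2) = 91.8
The maximum is at a = 7, b = 6.

(7, 6)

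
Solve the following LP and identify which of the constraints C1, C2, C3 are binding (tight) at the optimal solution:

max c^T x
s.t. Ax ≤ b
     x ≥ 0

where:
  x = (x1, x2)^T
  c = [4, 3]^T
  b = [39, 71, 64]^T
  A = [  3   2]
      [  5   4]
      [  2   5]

At x1 = 7, x2 = 9, compute slack b - a·x for each constraint:
  C1: 39 − 39 = 0  (binding)
  C2: 71 − 71 = 0  (binding)
  C3: 64 − 59 = 5  (slack)

Optimal: x1 = 7, x2 = 9
Binding: C1, C2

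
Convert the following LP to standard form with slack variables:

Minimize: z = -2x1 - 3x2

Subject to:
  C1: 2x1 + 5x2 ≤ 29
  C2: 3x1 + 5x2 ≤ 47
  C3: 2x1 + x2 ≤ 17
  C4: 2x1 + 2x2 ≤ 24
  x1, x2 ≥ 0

min z = -2x1 - 3x2

s.t.
  2x1 + 5x2 + s1 = 29
  3x1 + 5x2 + s2 = 47
  2x1 + x2 + s3 = 17
  2x1 + 2x2 + s4 = 24
  x1, x2, s1, s2, s3, s4 ≥ 0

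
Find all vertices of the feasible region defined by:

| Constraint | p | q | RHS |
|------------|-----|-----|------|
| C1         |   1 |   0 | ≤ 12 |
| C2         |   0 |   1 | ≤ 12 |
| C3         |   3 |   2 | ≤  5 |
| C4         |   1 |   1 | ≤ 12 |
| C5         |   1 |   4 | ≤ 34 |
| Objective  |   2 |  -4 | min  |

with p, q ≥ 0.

(0, 0), (1.667, 0), (0, 2.5)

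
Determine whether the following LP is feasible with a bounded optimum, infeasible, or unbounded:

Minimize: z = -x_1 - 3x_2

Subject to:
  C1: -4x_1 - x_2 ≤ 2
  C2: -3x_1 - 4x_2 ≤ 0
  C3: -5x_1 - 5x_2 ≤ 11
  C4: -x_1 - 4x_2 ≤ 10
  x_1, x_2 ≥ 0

Unbounded (objective can decrease without bound)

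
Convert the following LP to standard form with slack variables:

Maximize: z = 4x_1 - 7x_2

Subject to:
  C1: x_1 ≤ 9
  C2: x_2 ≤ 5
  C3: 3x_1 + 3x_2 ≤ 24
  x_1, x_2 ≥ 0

max z = 4x_1 - 7x_2

s.t.
  x_1 + s1 = 9
  x_2 + s2 = 5
  3x_1 + 3x_2 + s3 = 24
  x_1, x_2, s1, s2, s3 ≥ 0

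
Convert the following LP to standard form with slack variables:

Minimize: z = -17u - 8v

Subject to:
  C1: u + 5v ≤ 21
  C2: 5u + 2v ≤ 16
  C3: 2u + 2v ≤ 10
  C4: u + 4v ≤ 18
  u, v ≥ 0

min z = -17u - 8v

s.t.
  u + 5v + s1 = 21
  5u + 2v + s2 = 16
  2u + 2v + s3 = 10
  u + 4v + s4 = 18
  u, v, s1, s2, s3, s4 ≥ 0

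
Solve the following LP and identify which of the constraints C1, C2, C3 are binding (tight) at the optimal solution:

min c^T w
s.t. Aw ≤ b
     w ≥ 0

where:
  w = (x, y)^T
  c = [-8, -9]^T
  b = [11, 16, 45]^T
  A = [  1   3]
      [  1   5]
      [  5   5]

At x = 8, y = 1, compute slack b - a·x for each constraint:
  C1: 11 − 11 = 0  (binding)
  C2: 16 − 13 = 3  (slack)
  C3: 45 − 45 = 0  (binding)

Optimal: x = 8, y = 1
Binding: C1, C3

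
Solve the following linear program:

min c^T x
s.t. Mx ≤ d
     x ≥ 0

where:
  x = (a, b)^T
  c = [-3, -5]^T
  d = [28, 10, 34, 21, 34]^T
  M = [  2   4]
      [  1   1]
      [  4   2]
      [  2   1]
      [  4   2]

Evaluate the objective at each vertex of the feasible region:
  z(0, 0) = 0
  z(8.5, 0) = -25.5
  z(7, 3) = -36
  z(6, 4) = -38  ←
  z(0, 7) = -35
The minimum is at a = 6, b = 4.

a = 6, b = 4, z = -38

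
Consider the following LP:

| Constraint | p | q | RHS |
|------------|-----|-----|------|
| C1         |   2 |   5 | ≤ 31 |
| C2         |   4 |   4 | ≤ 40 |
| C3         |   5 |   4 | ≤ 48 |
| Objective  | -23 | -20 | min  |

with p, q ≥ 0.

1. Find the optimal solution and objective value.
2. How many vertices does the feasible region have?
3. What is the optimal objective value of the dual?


1. p = 8, q = 2, z = -224
2. 5
3. -224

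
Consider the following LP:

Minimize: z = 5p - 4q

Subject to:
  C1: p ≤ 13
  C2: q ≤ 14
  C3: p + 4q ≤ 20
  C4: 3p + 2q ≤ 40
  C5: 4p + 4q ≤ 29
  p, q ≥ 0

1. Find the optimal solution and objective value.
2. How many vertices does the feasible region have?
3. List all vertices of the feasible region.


1. p = 0, q = 5, z = -20
2. 4
3. (0, 0), (7.25, 0), (3, 4.25), (0, 5)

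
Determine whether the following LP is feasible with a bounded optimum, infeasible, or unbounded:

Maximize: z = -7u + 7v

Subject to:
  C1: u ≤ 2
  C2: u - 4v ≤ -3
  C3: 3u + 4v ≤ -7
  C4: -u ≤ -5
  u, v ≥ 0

Infeasible (no feasible solution exists)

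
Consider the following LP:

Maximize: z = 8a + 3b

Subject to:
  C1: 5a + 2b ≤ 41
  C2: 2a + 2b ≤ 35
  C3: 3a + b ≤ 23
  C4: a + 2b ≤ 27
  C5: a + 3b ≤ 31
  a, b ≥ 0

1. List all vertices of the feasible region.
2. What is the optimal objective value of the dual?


1. (0, 0), (7.667, 0), (5, 8), (4.692, 8.769), (0, 10.33)
2. 64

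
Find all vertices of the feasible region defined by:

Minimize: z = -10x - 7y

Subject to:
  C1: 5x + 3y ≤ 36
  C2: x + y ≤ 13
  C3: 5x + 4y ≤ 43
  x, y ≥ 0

(0, 0), (7.2, 0), (3, 7), (0, 10.75)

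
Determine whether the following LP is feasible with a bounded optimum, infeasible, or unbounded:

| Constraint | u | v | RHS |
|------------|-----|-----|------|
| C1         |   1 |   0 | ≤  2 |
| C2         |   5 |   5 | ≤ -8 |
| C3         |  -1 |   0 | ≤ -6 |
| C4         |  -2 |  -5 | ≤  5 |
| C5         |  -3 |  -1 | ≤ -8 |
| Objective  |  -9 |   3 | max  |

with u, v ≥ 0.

Infeasible (no feasible solution exists)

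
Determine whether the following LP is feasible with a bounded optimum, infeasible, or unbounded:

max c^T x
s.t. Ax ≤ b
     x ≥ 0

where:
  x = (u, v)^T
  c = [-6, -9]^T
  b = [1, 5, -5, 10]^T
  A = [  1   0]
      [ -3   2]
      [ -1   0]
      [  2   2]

Infeasible (no feasible solution exists)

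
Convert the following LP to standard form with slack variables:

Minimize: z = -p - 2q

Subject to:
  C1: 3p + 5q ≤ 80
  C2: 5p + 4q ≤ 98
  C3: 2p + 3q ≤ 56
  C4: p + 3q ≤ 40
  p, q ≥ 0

min z = -p - 2q

s.t.
  3p + 5q + s1 = 80
  5p + 4q + s2 = 98
  2p + 3q + s3 = 56
  p + 3q + s4 = 40
  p, q, s1, s2, s3, s4 ≥ 0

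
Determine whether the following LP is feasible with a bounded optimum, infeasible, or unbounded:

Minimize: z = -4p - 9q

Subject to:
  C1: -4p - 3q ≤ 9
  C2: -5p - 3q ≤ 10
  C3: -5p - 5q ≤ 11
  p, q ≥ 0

Unbounded (objective can decrease without bound)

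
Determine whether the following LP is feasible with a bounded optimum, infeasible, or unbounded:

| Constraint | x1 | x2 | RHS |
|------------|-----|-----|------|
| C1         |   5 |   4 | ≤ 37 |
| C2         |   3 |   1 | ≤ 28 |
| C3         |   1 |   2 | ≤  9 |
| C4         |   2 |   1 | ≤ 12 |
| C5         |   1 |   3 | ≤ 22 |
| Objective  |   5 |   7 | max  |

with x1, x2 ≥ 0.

Feasible with a bounded optimal solution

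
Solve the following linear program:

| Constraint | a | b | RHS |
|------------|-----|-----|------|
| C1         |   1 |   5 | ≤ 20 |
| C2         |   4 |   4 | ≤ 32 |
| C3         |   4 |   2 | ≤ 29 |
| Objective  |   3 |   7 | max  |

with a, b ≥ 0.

Evaluate the objective at each vertex of the feasible region:
  z(0, 0) = 0
  z(7.25, 0) = 21.75
  z(6.5, 1.5) = 30
  z(5, 3) = 36  ←
  z(0, 4) = 28
The maximum is at a = 5, b = 3.

a = 5, b = 3, z = 36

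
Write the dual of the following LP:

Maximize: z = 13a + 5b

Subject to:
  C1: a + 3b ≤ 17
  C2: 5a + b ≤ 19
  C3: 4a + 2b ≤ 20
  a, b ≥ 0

Primal max cᵀx s.t. Ax ≤ b, x ≥ 0  →  Dual min bᵀy s.t. Aᵀy ≥ c, y ≥ 0.

Minimize: z = 17y1 + 19y2 + 20y3

Subject to:
  y1 + 5y2 + 4y3 ≥ 13
  3y1 + y2 + 2y3 ≥ 5
  y1, y2, y3 ≥ 0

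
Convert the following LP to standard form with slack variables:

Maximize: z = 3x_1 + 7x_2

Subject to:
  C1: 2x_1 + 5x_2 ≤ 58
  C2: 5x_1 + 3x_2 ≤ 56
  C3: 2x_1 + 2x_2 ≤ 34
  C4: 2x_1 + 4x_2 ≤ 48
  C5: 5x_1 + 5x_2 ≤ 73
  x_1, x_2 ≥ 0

max z = 3x_1 + 7x_2

s.t.
  2x_1 + 5x_2 + s1 = 58
  5x_1 + 3x_2 + s2 = 56
  2x_1 + 2x_2 + s3 = 34
  2x_1 + 4x_2 + s4 = 48
  5x_1 + 5x_2 + s5 = 73
  x_1, x_2, s1, s2, s3, s4, s5 ≥ 0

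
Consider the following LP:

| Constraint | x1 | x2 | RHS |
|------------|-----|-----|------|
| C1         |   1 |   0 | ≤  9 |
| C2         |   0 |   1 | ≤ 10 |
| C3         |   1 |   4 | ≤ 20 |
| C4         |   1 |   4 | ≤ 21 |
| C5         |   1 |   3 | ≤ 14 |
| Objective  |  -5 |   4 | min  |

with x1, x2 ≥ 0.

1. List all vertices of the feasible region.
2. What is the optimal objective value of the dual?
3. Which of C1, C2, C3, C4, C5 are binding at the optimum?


1. (0, 0), (9, 0), (9, 1.667), (0, 4.667)
2. -45
3. C1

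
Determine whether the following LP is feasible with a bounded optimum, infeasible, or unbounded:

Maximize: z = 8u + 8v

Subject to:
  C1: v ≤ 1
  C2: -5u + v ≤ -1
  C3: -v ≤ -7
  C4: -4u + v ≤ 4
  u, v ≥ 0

Infeasible (no feasible solution exists)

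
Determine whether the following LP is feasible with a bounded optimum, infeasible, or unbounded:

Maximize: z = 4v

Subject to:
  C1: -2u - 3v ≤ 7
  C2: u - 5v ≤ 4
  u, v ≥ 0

Unbounded (objective can increase without bound)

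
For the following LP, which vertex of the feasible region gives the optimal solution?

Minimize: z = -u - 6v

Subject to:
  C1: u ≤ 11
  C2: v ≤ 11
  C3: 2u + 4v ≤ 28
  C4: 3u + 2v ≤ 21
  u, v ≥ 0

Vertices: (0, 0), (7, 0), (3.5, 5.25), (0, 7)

Evaluate the objective at each vertex of the feasible region:
  z(0, 0) = 0
  z(7, 0) = -7
  z(3.5, 5.25) = -35
  z(0, 7) = -42  ←
The minimum is at u = 0, v = 7.

(0, 7)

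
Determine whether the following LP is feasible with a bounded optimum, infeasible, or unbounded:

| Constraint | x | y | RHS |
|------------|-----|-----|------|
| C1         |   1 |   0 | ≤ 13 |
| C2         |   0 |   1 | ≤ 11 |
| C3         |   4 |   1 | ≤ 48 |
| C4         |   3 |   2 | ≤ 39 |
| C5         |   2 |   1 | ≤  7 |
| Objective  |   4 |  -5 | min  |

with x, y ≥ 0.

Feasible with a bounded optimal solution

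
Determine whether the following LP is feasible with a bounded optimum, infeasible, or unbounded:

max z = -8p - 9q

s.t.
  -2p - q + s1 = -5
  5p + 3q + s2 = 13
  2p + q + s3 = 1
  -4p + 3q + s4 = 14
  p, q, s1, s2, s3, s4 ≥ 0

Infeasible (no feasible solution exists)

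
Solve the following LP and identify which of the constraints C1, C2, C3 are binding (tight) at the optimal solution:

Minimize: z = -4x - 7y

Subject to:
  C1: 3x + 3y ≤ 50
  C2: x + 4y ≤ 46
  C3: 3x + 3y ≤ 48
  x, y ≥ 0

At x = 6, y = 10, compute slack b - a·x for each constraint:
  C1: 50 − 48 = 2  (slack)
  C2: 46 − 46 = 0  (binding)
  C3: 48 − 48 = 0  (binding)

Optimal: x = 6, y = 10
Binding: C2, C3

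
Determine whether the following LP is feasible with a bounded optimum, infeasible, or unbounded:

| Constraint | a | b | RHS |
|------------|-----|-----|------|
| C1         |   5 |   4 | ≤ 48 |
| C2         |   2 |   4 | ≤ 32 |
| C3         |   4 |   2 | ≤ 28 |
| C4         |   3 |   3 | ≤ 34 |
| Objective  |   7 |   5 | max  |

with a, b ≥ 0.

Feasible with a bounded optimal solution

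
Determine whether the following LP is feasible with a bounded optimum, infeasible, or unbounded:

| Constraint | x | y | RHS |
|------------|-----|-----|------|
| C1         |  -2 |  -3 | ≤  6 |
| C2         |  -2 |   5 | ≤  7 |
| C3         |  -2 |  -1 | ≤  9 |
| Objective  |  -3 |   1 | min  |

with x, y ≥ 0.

Unbounded (objective can decrease without bound)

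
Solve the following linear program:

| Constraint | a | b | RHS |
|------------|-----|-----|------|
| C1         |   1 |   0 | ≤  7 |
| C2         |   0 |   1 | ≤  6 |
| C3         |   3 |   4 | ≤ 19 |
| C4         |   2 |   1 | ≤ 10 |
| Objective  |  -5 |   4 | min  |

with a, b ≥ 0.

Evaluate the objective at each vertex of the feasible region:
  z(0, 0) = 0
  z(5, 0) = -25  ←
  z(4.2, 1.6) = -14.6
  z(0, 4.75) = 19
The minimum is at a = 5, b = 0.

a = 5, b = 0, z = -25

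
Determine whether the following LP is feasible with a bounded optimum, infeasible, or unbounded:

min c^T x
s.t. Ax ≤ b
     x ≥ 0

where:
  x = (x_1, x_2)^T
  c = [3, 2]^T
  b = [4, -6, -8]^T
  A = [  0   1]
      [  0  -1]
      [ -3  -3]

Infeasible (no feasible solution exists)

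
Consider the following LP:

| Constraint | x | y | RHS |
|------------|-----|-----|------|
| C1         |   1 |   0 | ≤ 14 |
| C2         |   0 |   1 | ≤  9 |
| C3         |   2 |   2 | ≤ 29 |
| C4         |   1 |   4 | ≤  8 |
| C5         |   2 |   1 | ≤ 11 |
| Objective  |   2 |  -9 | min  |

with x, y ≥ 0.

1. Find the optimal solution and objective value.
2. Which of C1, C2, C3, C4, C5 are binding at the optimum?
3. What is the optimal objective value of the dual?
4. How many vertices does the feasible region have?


1. x = 0, y = 2, z = -18
2. C4
3. -18
4. 4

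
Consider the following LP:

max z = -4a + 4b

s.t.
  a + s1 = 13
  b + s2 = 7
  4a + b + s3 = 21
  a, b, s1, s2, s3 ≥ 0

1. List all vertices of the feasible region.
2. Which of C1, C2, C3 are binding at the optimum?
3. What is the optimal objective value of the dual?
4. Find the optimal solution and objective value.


1. (0, 0), (5.25, 0), (3.5, 7), (0, 7)
2. C2
3. 28
4. a = 0, b = 7, z = 28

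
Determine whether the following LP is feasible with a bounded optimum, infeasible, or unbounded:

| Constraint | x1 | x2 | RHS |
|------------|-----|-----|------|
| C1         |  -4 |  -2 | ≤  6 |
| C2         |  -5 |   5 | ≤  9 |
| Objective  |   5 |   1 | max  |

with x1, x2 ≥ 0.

Unbounded (objective can increase without bound)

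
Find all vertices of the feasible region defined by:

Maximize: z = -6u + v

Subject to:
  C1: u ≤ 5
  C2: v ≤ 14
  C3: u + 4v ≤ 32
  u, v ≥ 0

(0, 0), (5, 0), (5, 6.75), (0, 8)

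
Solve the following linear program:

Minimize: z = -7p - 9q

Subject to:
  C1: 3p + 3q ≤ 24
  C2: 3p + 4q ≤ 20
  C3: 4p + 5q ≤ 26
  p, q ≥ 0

Evaluate the objective at each vertex of the feasible region:
  z(0, 0) = 0
  z(6.5, 0) = -45.5
  z(4, 2) = -46  ←
  z(0, 5) = -45
The minimum is at p = 4, q = 2.

p = 4, q = 2, z = -46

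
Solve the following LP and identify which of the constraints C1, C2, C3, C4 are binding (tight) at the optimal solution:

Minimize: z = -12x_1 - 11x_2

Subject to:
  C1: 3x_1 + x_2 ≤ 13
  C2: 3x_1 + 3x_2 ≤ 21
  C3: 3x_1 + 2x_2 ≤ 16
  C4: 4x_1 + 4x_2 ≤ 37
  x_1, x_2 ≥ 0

At x_1 = 2, x_2 = 5, compute slack b - a·x for each constraint:
  C1: 13 − 11 = 2  (slack)
  C2: 21 − 21 = 0  (binding)
  C3: 16 − 16 = 0  (binding)
  C4: 37 − 28 = 9  (slack)

Optimal: x_1 = 2, x_2 = 5
Binding: C2, C3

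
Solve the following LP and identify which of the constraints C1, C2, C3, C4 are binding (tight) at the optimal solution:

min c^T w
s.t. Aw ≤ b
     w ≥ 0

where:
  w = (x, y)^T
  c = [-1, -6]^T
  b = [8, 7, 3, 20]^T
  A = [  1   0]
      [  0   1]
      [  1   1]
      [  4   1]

At x = 0, y = 3, compute slack b - a·x for each constraint:
  C1: 8 − 0 = 8  (slack)
  C2: 7 − 3 = 4  (slack)
  C3: 3 − 3 = 0  (binding)
  C4: 20 − 3 = 17  (slack)

Optimal: x = 0, y = 3
Binding: C3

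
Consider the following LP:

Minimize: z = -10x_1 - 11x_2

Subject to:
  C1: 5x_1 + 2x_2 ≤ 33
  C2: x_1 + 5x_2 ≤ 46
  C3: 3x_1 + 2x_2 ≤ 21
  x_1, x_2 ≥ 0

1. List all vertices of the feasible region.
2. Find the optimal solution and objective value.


1. (0, 0), (6.6, 0), (6, 1.5), (1, 9), (0, 9.2)
2. x_1 = 1, x_2 = 9, z = -109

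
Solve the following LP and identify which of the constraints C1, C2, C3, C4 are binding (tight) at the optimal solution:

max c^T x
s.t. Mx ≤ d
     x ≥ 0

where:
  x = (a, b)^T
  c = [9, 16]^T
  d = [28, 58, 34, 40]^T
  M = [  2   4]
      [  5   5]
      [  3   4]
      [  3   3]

At a = 6, b = 4, compute slack b - a·x for each constraint:
  C1: 28 − 28 = 0  (binding)
  C2: 58 − 50 = 8  (slack)
  C3: 34 − 34 = 0  (binding)
  C4: 40 − 30 = 10  (slack)

Optimal: a = 6, b = 4
Binding: C1, C3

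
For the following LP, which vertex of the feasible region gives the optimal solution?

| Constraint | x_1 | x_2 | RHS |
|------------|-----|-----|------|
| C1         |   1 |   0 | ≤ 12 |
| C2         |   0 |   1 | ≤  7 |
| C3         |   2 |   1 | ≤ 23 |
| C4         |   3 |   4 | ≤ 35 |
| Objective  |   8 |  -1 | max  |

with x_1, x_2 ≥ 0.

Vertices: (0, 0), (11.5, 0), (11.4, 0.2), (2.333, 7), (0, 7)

Evaluate the objective at each vertex of the feasible region:
  z(0, 0) = 0
  z(11.5, 0) = 92  ←
  z(11.4, 0.2) = 91
  z(2.333, 7) = 11.67
  z(0, 7) = -7
The maximum is at x_1 = 11.5, x_2 = 0.

(11.5, 0)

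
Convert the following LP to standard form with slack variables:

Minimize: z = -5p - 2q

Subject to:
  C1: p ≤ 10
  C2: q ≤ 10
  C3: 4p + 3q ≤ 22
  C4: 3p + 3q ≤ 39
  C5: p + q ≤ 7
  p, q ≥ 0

min z = -5p - 2q

s.t.
  p + s1 = 10
  q + s2 = 10
  4p + 3q + s3 = 22
  3p + 3q + s4 = 39
  p + q + s5 = 7
  p, q, s1, s2, s3, s4, s5 ≥ 0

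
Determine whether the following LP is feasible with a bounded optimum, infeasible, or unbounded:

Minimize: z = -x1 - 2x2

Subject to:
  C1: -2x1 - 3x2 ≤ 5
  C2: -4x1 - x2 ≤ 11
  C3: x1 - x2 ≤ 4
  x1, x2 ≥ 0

Unbounded (objective can decrease without bound)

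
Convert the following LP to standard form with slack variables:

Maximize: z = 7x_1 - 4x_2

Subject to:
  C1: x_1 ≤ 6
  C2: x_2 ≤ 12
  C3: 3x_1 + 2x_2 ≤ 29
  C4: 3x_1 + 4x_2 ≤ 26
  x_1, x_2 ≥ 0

max z = 7x_1 - 4x_2

s.t.
  x_1 + s1 = 6
  x_2 + s2 = 12
  3x_1 + 2x_2 + s3 = 29
  3x_1 + 4x_2 + s4 = 26
  x_1, x_2, s1, s2, s3, s4 ≥ 0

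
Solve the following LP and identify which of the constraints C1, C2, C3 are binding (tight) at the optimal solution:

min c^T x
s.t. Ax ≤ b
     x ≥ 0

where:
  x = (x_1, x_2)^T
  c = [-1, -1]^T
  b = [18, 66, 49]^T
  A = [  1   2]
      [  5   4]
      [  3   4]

At x_1 = 10, x_2 = 4, compute slack b - a·x for each constraint:
  C1: 18 − 18 = 0  (binding)
  C2: 66 − 66 = 0  (binding)
  C3: 49 − 46 = 3  (slack)

Optimal: x_1 = 10, x_2 = 4
Binding: C1, C2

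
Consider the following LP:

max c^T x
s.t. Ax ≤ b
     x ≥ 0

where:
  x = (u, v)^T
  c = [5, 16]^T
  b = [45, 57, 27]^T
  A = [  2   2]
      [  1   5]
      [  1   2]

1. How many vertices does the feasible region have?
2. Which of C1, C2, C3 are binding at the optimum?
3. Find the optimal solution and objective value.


1. 5
2. C2, C3
3. u = 7, v = 10, z = 195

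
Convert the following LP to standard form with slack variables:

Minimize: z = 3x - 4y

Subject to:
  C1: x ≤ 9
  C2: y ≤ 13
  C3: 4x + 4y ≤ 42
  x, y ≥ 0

min z = 3x - 4y

s.t.
  x + s1 = 9
  y + s2 = 13
  4x + 4y + s3 = 42
  x, y, s1, s2, s3 ≥ 0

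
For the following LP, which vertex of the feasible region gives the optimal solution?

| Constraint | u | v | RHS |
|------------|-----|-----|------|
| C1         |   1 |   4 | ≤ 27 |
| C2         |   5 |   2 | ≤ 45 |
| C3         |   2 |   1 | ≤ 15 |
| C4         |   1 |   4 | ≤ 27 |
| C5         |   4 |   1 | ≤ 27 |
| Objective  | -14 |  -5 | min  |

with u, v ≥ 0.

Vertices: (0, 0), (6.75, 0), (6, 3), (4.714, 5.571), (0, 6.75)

Evaluate the objective at each vertex of the feasible region:
  z(0, 0) = 0
  z(6.75, 0) = -94.5
  z(6, 3) = -99  ←
  z(4.714, 5.571) = -93.86
  z(0, 6.75) = -33.75
The minimum is at u = 6, v = 3.

(6, 3)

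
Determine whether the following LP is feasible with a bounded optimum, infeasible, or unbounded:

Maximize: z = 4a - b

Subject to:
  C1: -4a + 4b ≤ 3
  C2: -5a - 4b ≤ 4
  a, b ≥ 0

Unbounded (objective can increase without bound)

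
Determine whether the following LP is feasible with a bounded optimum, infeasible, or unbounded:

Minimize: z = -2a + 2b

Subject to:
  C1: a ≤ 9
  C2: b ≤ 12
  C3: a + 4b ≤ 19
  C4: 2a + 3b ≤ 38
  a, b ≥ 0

Feasible with a bounded optimal solution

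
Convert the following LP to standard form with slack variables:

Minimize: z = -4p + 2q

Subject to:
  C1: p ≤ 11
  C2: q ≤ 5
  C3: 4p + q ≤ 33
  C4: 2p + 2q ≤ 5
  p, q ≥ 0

min z = -4p + 2q

s.t.
  p + s1 = 11
  q + s2 = 5
  4p + q + s3 = 33
  2p + 2q + s4 = 5
  p, q, s1, s2, s3, s4 ≥ 0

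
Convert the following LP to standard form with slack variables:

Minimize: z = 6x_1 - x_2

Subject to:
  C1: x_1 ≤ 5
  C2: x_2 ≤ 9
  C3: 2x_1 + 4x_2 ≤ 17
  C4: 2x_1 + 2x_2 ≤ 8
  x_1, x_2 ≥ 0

min z = 6x_1 - x_2

s.t.
  x_1 + s1 = 5
  x_2 + s2 = 9
  2x_1 + 4x_2 + s3 = 17
  2x_1 + 2x_2 + s4 = 8
  x_1, x_2, s1, s2, s3, s4 ≥ 0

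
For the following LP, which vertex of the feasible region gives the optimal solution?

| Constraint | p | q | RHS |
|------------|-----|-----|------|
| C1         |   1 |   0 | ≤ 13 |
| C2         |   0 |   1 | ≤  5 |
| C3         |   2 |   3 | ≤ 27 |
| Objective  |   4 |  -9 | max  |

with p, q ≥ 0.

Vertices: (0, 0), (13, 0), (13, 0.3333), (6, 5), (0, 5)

Evaluate the objective at each vertex of the feasible region:
  z(0, 0) = 0
  z(13, 0) = 52  ←
  z(13, 0.3333) = 49
  z(6, 5) = -21
  z(0, 5) = -45
The maximum is at p = 13, q = 0.

(13, 0)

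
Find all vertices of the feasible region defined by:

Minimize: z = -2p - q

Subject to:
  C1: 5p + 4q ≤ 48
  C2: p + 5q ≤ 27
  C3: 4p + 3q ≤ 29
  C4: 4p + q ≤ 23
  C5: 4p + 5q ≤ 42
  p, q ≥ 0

(0, 0), (5.75, 0), (5, 3), (3.765, 4.647), (0, 5.4)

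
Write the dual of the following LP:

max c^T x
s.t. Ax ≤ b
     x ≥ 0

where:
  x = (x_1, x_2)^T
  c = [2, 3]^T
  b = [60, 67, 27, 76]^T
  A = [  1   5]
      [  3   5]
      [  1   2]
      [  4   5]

Primal max cᵀx s.t. Ax ≤ b, x ≥ 0  →  Dual min bᵀy s.t. Aᵀy ≥ c, y ≥ 0.

Minimize: z = 60y1 + 67y2 + 27y3 + 76y4

Subject to:
  y1 + 3y2 + y3 + 4y4 ≥ 2
  5y1 + 5y2 + 2y3 + 5y4 ≥ 3
  y1, y2, y3, y4 ≥ 0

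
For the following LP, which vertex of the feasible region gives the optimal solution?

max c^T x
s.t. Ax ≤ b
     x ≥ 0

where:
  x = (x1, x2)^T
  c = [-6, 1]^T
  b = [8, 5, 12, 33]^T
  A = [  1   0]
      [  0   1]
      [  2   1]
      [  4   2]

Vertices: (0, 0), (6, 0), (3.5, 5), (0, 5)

Evaluate the objective at each vertex of the feasible region:
  z(0, 0) = 0
  z(6, 0) = -36
  z(3.5, 5) = -16
  z(0, 5) = 5  ←
The maximum is at x1 = 0, x2 = 5.

(0, 5)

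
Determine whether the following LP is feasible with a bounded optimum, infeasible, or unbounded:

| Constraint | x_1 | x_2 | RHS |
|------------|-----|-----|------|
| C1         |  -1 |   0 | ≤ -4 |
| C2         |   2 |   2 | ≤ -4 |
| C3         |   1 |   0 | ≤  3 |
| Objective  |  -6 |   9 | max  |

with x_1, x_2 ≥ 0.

Infeasible (no feasible solution exists)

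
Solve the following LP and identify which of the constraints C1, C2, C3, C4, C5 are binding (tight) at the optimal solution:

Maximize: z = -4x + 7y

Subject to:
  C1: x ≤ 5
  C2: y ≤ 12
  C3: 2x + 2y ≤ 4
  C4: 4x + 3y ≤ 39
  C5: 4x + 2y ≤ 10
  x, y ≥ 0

At x = 0, y = 2, compute slack b - a·x for each constraint:
  C1: 5 − 0 = 5  (slack)
  C2: 12 − 2 = 10  (slack)
  C3: 4 − 4 = 0  (binding)
  C4: 39 − 6 = 33  (slack)
  C5: 10 − 4 = 6  (slack)

Optimal: x = 0, y = 2
Binding: C3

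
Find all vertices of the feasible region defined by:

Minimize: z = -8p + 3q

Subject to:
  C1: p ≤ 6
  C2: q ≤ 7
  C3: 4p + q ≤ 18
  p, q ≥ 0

(0, 0), (4.5, 0), (2.75, 7), (0, 7)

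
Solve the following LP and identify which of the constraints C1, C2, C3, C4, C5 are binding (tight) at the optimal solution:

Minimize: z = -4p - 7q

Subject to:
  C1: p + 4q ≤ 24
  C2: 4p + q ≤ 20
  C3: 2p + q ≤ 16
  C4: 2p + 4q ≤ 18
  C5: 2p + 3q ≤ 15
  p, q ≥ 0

At p = 3, q = 3, compute slack b - a·x for each constraint:
  C1: 24 − 15 = 9  (slack)
  C2: 20 − 15 = 5  (slack)
  C3: 16 − 9 = 7  (slack)
  C4: 18 − 18 = 0  (binding)
  C5: 15 − 15 = 0  (binding)

Optimal: p = 3, q = 3
Binding: C4, C5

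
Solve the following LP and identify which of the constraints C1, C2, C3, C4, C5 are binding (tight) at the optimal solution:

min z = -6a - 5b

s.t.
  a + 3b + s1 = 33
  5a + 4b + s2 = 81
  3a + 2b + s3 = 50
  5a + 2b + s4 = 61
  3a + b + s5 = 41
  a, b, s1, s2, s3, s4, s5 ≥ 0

At a = 9, b = 8, compute slack b - a·x for each constraint:
  C1: 33 − 33 = 0  (binding)
  C2: 81 − 77 = 4  (slack)
  C3: 50 − 43 = 7  (slack)
  C4: 61 − 61 = 0  (binding)
  C5: 41 − 35 = 6  (slack)

Optimal: a = 9, b = 8
Binding: C1, C4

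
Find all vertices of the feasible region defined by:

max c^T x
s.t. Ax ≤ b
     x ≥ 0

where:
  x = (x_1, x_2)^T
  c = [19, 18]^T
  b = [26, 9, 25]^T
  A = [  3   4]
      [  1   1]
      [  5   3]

(0, 0), (5, 0), (2, 5), (0, 6.5)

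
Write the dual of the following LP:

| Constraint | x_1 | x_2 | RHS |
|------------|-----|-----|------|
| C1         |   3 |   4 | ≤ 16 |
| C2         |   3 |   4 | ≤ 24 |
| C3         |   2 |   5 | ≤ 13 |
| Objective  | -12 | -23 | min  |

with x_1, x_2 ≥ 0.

Primal min cᵀx s.t. Ax ≤ b, x ≥ 0  →  Dual max −bᵀy s.t. Aᵀy ≥ −c, y ≥ 0.

Maximize: z = -16y1 - 24y2 - 13y3

Subject to:
  3y1 + 3y2 + 2y3 ≥ 12
  4y1 + 4y2 + 5y3 ≥ 23
  y1, y2, y3 ≥ 0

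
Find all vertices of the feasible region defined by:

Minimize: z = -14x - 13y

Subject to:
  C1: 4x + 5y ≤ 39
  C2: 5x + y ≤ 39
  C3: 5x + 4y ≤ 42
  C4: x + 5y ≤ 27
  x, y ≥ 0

(0, 0), (7.8, 0), (7.6, 1), (6, 3), (4, 4.6), (0, 5.4)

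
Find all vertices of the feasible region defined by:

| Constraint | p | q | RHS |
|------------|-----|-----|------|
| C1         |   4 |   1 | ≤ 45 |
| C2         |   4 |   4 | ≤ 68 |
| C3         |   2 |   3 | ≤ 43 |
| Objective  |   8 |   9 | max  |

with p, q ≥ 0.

(0, 0), (11.25, 0), (9.333, 7.667), (8, 9), (0, 14.33)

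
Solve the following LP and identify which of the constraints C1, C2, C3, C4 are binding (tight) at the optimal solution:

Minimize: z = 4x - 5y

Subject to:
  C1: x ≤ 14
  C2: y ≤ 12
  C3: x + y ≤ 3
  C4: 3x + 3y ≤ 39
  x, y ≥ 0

At x = 0, y = 3, compute slack b - a·x for each constraint:
  C1: 14 − 0 = 14  (slack)
  C2: 12 − 3 = 9  (slack)
  C3: 3 − 3 = 0  (binding)
  C4: 39 − 9 = 30  (slack)

Optimal: x = 0, y = 3
Binding: C3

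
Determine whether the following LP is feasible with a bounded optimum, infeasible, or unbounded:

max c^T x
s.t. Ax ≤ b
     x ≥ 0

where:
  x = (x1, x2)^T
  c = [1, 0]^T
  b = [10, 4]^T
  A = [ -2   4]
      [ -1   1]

Unbounded (objective can increase without bound)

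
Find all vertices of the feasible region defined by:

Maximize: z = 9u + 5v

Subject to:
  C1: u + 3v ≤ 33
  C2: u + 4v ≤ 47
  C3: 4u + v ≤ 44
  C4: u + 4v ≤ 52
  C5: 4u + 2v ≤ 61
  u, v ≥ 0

(0, 0), (11, 0), (9, 8), (0, 11)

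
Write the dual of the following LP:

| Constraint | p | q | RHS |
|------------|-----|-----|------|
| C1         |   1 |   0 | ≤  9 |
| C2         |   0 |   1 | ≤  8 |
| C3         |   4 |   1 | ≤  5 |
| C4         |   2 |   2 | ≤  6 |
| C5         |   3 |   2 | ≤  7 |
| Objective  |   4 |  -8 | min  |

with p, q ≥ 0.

Primal min cᵀx s.t. Ax ≤ b, x ≥ 0  →  Dual max −bᵀy s.t. Aᵀy ≥ −c, y ≥ 0.

Maximize: z = -9y1 - 8y2 - 5y3 - 6y4 - 7y5

Subject to:
  y1 + 4y3 + 2y4 + 3y5 ≥ -4
  y2 + y3 + 2y4 + 2y5 ≥ 8
  y1, y2, y3, y4, y5 ≥ 0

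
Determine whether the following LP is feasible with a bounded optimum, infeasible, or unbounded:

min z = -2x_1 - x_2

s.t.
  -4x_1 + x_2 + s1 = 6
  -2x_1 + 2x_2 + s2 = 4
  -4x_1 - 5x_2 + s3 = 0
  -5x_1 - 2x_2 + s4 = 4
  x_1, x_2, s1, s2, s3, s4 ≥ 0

Unbounded (objective can decrease without bound)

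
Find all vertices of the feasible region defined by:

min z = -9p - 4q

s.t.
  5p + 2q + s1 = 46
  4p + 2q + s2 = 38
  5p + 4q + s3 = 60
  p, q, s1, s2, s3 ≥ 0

(0, 0), (9.2, 0), (8, 3), (5.333, 8.333), (0, 15)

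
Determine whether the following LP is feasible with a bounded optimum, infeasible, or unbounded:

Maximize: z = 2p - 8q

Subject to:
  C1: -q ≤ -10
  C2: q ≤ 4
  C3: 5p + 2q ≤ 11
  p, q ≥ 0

Infeasible (no feasible solution exists)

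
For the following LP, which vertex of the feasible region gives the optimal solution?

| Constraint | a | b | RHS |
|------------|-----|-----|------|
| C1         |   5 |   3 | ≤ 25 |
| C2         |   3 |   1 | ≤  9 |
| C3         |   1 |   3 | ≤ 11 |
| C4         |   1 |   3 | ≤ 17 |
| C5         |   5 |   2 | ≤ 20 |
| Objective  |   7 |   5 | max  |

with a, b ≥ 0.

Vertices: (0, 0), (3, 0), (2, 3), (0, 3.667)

Evaluate the objective at each vertex of the feasible region:
  z(0, 0) = 0
  z(3, 0) = 21
  z(2, 3) = 29  ←
  z(0, 3.667) = 18.33
The maximum is at a = 2, b = 3.

(2, 3)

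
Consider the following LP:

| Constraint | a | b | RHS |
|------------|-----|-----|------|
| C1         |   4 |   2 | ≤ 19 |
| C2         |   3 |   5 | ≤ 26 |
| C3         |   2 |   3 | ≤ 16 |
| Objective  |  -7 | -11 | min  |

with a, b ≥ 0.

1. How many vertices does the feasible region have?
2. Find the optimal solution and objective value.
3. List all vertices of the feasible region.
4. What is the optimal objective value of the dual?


1. 5
2. a = 2, b = 4, z = -58
3. (0, 0), (4.75, 0), (3.125, 3.25), (2, 4), (0, 5.2)
4. -58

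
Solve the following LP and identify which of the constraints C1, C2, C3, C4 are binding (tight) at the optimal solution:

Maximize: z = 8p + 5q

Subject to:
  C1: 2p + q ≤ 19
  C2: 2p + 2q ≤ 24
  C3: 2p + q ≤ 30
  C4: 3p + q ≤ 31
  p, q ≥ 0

At p = 7, q = 5, compute slack b - a·x for each constraint:
  C1: 19 − 19 = 0  (binding)
  C2: 24 − 24 = 0  (binding)
  C3: 30 − 19 = 11  (slack)
  C4: 31 − 26 = 5  (slack)

Optimal: p = 7, q = 5
Binding: C1, C2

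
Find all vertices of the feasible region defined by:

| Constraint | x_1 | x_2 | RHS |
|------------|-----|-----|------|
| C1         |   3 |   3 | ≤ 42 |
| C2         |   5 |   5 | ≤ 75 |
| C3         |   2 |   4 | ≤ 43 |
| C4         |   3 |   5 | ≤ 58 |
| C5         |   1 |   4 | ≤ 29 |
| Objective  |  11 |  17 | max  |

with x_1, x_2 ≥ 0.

(0, 0), (14, 0), (9, 5), (0, 7.25)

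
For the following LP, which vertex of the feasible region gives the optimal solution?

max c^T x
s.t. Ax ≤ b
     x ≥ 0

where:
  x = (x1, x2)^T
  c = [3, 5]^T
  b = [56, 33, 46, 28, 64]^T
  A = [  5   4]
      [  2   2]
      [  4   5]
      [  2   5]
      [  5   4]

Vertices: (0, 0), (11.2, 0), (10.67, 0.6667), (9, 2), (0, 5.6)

Evaluate the objective at each vertex of the feasible region:
  z(0, 0) = 0
  z(11.2, 0) = 33.6
  z(10.67, 0.6667) = 35.33
  z(9, 2) = 37  ←
  z(0, 5.6) = 28
The maximum is at x1 = 9, x2 = 2.

(9, 2)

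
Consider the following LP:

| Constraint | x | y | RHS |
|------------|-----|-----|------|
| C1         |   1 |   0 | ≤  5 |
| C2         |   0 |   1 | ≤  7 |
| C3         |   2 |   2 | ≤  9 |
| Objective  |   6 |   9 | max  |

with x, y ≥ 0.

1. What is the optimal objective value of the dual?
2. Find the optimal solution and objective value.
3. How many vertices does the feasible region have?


1. 40.5
2. x = 0, y = 4.5, z = 40.5
3. 3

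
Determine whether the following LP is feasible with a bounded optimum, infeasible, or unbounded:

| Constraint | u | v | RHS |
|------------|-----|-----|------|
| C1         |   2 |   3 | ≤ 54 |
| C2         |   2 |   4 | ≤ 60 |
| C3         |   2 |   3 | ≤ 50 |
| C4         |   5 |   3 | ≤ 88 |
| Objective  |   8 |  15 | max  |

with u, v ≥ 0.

Feasible with a bounded optimal solution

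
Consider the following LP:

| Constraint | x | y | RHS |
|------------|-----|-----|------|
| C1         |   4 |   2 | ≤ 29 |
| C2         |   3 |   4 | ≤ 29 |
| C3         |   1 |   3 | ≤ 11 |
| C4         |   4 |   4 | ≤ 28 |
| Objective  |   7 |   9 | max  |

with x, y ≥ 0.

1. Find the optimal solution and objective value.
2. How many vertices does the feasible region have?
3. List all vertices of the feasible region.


1. x = 5, y = 2, z = 53
2. 4
3. (0, 0), (7, 0), (5, 2), (0, 3.667)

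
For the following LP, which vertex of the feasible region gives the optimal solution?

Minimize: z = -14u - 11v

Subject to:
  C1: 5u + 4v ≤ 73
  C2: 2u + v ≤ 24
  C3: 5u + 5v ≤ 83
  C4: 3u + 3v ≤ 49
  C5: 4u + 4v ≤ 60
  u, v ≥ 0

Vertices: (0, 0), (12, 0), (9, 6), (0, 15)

Evaluate the objective at each vertex of the feasible region:
  z(0, 0) = 0
  z(12, 0) = -168
  z(9, 6) = -192  ←
  z(0, 15) = -165
The minimum is at u = 9, v = 6.

(9, 6)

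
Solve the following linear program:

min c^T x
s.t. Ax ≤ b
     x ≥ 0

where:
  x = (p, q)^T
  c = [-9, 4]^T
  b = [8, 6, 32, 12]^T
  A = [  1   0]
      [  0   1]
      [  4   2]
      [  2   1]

Evaluate the objective at each vertex of the feasible region:
  z(0, 0) = 0
  z(6, 0) = -54  ←
  z(3, 6) = -3
  z(0, 6) = 24
The minimum is at p = 6, q = 0.

p = 6, q = 0, z = -54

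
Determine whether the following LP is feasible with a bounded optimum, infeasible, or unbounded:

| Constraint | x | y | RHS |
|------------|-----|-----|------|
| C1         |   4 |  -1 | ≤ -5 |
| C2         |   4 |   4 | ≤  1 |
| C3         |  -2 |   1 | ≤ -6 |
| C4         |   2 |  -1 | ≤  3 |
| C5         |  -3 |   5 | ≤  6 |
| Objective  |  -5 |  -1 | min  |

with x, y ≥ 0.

Infeasible (no feasible solution exists)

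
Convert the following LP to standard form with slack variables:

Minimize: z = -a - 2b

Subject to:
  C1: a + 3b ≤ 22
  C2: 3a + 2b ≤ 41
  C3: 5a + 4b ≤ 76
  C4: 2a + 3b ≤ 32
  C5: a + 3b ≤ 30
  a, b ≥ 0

min z = -a - 2b

s.t.
  a + 3b + s1 = 22
  3a + 2b + s2 = 41
  5a + 4b + s3 = 76
  2a + 3b + s4 = 32
  a + 3b + s5 = 30
  a, b, s1, s2, s3, s4, s5 ≥ 0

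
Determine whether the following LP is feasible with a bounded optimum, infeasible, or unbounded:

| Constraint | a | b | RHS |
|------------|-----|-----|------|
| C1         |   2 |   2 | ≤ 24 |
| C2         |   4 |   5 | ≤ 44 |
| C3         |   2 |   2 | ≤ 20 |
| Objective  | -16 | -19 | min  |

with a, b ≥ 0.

Feasible with a bounded optimal solution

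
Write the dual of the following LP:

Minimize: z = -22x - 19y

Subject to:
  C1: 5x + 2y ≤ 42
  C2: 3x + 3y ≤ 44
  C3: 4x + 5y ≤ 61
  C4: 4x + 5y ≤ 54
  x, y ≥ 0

Primal min cᵀx s.t. Ax ≤ b, x ≥ 0  →  Dual max −bᵀy s.t. Aᵀy ≥ −c, y ≥ 0.

Maximize: z = -42y1 - 44y2 - 61y3 - 54y4

Subject to:
  5y1 + 3y2 + 4y3 + 4y4 ≥ 22
  2y1 + 3y2 + 5y3 + 5y4 ≥ 19
  y1, y2, y3, y4 ≥ 0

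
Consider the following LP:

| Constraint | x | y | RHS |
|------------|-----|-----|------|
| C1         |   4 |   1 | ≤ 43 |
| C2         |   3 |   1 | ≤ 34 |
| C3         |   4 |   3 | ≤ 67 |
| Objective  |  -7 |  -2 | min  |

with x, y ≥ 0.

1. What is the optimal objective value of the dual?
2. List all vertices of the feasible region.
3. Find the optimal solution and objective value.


1. -77
2. (0, 0), (10.75, 0), (9, 7), (7, 13), (0, 22.33)
3. x = 9, y = 7, z = -77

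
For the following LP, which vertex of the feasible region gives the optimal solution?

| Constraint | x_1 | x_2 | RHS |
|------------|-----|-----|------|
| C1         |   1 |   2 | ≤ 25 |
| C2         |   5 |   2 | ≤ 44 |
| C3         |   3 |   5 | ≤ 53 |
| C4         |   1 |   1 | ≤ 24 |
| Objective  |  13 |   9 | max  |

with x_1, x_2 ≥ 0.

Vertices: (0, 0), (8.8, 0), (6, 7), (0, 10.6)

Evaluate the objective at each vertex of the feasible region:
  z(0, 0) = 0
  z(8.8, 0) = 114.4
  z(6, 7) = 141  ←
  z(0, 10.6) = 95.4
The maximum is at x_1 = 6, x_2 = 7.

(6, 7)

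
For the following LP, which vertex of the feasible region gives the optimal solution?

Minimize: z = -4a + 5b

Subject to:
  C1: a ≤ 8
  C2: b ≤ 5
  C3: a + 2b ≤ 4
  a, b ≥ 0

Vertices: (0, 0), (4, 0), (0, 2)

Evaluate the objective at each vertex of the feasible region:
  z(0, 0) = 0
  z(4, 0) = -16  ←
  z(0, 2) = 10
The minimum is at a = 4, b = 0.

(4, 0)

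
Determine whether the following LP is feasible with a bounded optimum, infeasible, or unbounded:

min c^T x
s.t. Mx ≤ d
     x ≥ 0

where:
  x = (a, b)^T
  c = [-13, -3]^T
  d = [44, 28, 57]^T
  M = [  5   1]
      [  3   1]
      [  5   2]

Feasible with a bounded optimal solution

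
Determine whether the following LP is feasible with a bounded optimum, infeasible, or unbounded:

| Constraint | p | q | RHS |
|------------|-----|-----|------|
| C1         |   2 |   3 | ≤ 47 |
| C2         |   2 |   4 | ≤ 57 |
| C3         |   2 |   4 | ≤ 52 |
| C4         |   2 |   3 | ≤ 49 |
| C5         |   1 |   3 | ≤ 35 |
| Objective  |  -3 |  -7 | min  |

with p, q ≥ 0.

Feasible with a bounded optimal solution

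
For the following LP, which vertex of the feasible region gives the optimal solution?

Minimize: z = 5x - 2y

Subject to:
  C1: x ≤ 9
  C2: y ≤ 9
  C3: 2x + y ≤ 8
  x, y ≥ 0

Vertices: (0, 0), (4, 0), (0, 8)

Evaluate the objective at each vertex of the feasible region:
  z(0, 0) = 0
  z(4, 0) = 20
  z(0, 8) = -16  ←
The minimum is at x = 0, y = 8.

(0, 8)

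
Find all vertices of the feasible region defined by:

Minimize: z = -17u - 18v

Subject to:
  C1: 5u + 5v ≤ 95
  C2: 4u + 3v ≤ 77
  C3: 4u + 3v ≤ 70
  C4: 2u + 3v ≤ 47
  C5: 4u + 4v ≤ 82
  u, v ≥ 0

(0, 0), (17.5, 0), (13, 6), (10, 9), (0, 15.67)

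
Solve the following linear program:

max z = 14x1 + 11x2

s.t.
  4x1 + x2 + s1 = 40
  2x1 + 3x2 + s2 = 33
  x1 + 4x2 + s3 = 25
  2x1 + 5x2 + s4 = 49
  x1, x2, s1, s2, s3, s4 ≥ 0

Evaluate the objective at each vertex of the feasible region:
  z(0, 0) = 0
  z(10, 0) = 140
  z(9, 4) = 170  ←
  z(0, 6.25) = 68.75
The maximum is at x1 = 9, x2 = 4.

x1 = 9, x2 = 4, z = 170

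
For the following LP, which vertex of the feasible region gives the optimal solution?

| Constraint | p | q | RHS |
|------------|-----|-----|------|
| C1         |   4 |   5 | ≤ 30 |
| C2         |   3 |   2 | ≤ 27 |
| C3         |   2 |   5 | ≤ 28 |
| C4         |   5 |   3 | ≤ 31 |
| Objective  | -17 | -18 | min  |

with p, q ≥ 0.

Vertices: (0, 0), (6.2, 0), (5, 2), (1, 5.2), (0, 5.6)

Evaluate the objective at each vertex of the feasible region:
  z(0, 0) = 0
  z(6.2, 0) = -105.4
  z(5, 2) = -121  ←
  z(1, 5.2) = -110.6
  z(0, 5.6) = -100.8
The minimum is at p = 5, q = 2.

(5, 2)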